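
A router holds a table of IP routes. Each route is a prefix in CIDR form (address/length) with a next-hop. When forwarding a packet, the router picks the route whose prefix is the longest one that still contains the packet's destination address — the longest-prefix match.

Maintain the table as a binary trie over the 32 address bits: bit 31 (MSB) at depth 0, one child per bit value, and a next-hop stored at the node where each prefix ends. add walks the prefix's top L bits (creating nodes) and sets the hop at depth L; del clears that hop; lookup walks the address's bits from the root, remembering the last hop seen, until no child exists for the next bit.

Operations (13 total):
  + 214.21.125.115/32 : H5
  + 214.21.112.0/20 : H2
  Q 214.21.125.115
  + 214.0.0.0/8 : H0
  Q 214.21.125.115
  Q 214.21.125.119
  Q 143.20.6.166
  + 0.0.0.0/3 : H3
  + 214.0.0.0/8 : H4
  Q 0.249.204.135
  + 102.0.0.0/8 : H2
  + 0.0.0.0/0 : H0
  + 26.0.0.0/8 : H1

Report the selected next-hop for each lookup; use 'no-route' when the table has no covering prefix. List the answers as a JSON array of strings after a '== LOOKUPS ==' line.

Trace:
  + 214.21.125.115/32 (H5) depth=32
  + 214.21.112.0/20 (H2) depth=20
  Q 214.21.125.115: descend 11010110000101010111110101110011 ; hops seen [H2,H5] ; pick H5
  + 214.0.0.0/8 (H0) depth=8
  Q 214.21.125.115: descend 11010110000101010111110101110011 ; hops seen [H0,H2,H5] ; pick H5
  Q 214.21.125.119: descend 11010110000101010111110101110 ; hops seen [H0,H2] ; pick H2
  Q 143.20.6.166: descend 1 ; hops seen [∅] ; pick no-route
  + 0.0.0.0/3 (H3) depth=3
  + 214.0.0.0/8 (H4) depth=8
  Q 0.249.204.135: descend 000 ; hops seen [H3] ; pick H3
  + 102.0.0.0/8 (H2) depth=8
  + 0.0.0.0/0 (H0) depth=0
  + 26.0.0.0/8 (H1) depth=8

== LOOKUPS ==
["H5","H5","H2","no-route","H3"]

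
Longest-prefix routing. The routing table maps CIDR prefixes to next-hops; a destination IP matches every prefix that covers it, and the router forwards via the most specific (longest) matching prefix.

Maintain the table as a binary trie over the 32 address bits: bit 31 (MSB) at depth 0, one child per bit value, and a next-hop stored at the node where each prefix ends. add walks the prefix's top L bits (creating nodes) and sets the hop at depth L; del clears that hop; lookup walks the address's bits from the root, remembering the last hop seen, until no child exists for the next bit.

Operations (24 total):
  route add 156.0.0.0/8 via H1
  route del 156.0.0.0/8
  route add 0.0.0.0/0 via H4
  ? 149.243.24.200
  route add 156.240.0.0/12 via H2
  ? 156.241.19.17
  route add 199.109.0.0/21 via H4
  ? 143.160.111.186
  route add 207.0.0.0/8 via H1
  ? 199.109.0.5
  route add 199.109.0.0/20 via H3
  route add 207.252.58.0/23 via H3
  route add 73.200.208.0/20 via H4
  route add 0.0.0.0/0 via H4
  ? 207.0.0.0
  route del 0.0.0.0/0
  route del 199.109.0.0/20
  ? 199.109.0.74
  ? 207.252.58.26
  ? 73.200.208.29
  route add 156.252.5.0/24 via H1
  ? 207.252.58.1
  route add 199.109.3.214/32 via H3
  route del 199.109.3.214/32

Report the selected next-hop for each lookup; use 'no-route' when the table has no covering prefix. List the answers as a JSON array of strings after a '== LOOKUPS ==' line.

Apply in order:
  add 156.0.0.0/8 -> H1 at depth 8
  - 156.0.0.0/8 clear@8
  add 0.0.0.0/0 -> H4 at depth 0
  lookup 149.243.24.200: bits 1001 walk d0:H4→d1:-→d2:-→d3:-→d4:- -> H4
  add 156.240.0.0/12 -> H2 at depth 12
  lookup 156.241.19.17: bits 100111001111 walk d0:H4→d1:-→d2:-→d3:-→d4:-→d5:-→d6:-→d7:-→d8:-→d9:-→d10:-→d11:-→d12:H2 -> H2
  add 199.109.0.0/21 -> H4 at depth 21
  lookup 143.160.111.186: bits 100 walk d0:H4→d1:-→d2:-→d3:- -> H4
  add 207.0.0.0/8 -> H1 at depth 8
  lookup 199.109.0.5: bits 110001110110110100000 walk d0:H4→d1:-→d2:-→d3:-→d4:-→d5:-→d6:-→d7:-→d8:-→d9:-→d10:-→d11:-→d12:-→d13:-→d14:-→d15:-→d16:-→d17:-→d18:-→d19:-→d20:-→d21:H4 -> H4
  add 199.109.0.0/20 -> H3 at depth 20
  add 207.252.58.0/23 -> H3 at depth 23
  add 73.200.208.0/20 -> H4 at depth 20
  add 0.0.0.0/0 -> H4 at depth 0
  lookup 207.0.0.0: bits 11001111 walk d0:H4→d1:-→d2:-→d3:-→d4:-→d5:-→d6:-→d7:-→d8:H1 -> H1
  - 0.0.0.0/0 clear@0
  - 199.109.0.0/20 clear@20
  lookup 199.109.0.74: bits 110001110110110100000 walk d0:-→d1:-→d2:-→d3:-→d4:-→d5:-→d6:-→d7:-→d8:-→d9:-→d10:-→d11:-→d12:-→d13:-→d14:-→d15:-→d16:-→d17:-→d18:-→d19:-→d20:-→d21:H4 -> H4
  lookup 207.252.58.26: bits 11001111111111000011101 walk d0:-→d1:-→d2:-→d3:-→d4:-→d5:-→d6:-→d7:-→d8:H1→d9:-→d10:-→d11:-→d12:-→d13:-→d14:-→d15:-→d16:-→d17:-→d18:-→d19:-→d20:-→d21:-→d22:-→d23:H3 -> H3
  lookup 73.200.208.29: bits 01001001110010001101 walk d0:-→d1:-→d2:-→d3:-→d4:-→d5:-→d6:-→d7:-→d8:-→d9:-→d10:-→d11:-→d12:-→d13:-→d14:-→d15:-→d16:-→d17:-→d18:-→d19:-→d20:H4 -> H4
  add 156.252.5.0/24 -> H1 at depth 24
  lookup 207.252.58.1: bits 11001111111111000011101 walk d0:-→d1:-→d2:-→d3:-→d4:-→d5:-→d6:-→d7:-→d8:H1→d9:-→d10:-→d11:-→d12:-→d13:-→d14:-→d15:-→d16:-→d17:-→d18:-→d19:-→d20:-→d21:-→d22:-→d23:H3 -> H3
  add 199.109.3.214/32 -> H3 at depth 32
  - 199.109.3.214/32 clear@32

== LOOKUPS ==
["H4","H2","H4","H4","H1","H4","H3","H4","H3"]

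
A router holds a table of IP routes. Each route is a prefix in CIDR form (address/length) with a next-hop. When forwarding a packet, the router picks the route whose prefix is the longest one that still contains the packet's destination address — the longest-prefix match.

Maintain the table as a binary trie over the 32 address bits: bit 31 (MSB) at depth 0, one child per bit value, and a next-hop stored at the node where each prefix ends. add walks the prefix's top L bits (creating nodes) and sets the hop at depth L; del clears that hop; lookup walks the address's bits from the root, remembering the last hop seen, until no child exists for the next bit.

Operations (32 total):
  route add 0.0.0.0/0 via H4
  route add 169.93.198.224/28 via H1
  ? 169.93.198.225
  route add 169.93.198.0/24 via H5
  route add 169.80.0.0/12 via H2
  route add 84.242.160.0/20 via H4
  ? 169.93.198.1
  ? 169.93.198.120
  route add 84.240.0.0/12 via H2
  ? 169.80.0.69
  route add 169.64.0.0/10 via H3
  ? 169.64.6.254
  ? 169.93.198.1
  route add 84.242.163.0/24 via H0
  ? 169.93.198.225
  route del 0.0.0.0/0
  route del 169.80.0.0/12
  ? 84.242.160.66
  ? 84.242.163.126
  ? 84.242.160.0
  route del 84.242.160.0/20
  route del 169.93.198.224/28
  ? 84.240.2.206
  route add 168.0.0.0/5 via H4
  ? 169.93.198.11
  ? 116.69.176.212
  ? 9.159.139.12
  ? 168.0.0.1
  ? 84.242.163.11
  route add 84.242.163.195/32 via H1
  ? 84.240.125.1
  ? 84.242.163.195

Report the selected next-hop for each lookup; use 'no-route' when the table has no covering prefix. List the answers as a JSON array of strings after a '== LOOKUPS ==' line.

Apply in order:
  add 0.0.0.0/0 -> H4 at depth 0
  add 169.93.198.224/28 -> H1 at depth 28
  ? 169.93.198.225  path d0:H4→d1:-→d2:-→d3:-→d4:-→d5:-→d6:-→d7:-→d8:-→d9:-→d10:-→d11:-→d12:-→d13:-→d14:-→d15:-→d16:-→d17:-→d18:-→d19:-→d20:-→d21:-→d22:-→d23:-→d24:-→d25:-→d26:-→d27:-→d28:H1  best=H1
  add 169.93.198.0/24 -> H5 at depth 24
  add 169.80.0.0/12 -> H2 at depth 12
  add 84.242.160.0/20 -> H4 at depth 20
  ? 169.93.198.1  path d0:H4→d1:-→d2:-→d3:-→d4:-→d5:-→d6:-→d7:-→d8:-→d9:-→d10:-→d11:-→d12:H2→d13:-→d14:-→d15:-→d16:-→d17:-→d18:-→d19:-→d20:-→d21:-→d22:-→d23:-→d24:H5  best=H5
  ? 169.93.198.120  path d0:H4→d1:-→d2:-→d3:-→d4:-→d5:-→d6:-→d7:-→d8:-→d9:-→d10:-→d11:-→d12:H2→d13:-→d14:-→d15:-→d16:-→d17:-→d18:-→d19:-→d20:-→d21:-→d22:-→d23:-→d24:H5  best=H5
  add 84.240.0.0/12 -> H2 at depth 12
  ? 169.80.0.69  path d0:H4→d1:-→d2:-→d3:-→d4:-→d5:-→d6:-→d7:-→d8:-→d9:-→d10:-→d11:-→d12:H2  best=H2
  add 169.64.0.0/10 -> H3 at depth 10
  ? 169.64.6.254  path d0:H4→d1:-→d2:-→d3:-→d4:-→d5:-→d6:-→d7:-→d8:-→d9:-→d10:H3→d11:-  best=H3
  ? 169.93.198.1  path d0:H4→d1:-→d2:-→d3:-→d4:-→d5:-→d6:-→d7:-→d8:-→d9:-→d10:H3→d11:-→d12:H2→d13:-→d14:-→d15:-→d16:-→d17:-→d18:-→d19:-→d20:-→d21:-→d22:-→d23:-→d24:H5  best=H5
  add 84.242.163.0/24 -> H0 at depth 24
  ? 169.93.198.225  path d0:H4→d1:-→d2:-→d3:-→d4:-→d5:-→d6:-→d7:-→d8:-→d9:-→d10:H3→d11:-→d12:H2→d13:-→d14:-→d15:-→d16:-→d17:-→d18:-→d19:-→d20:-→d21:-→d22:-→d23:-→d24:H5→d25:-→d26:-→d27:-→d28:H1  best=H1
  - 0.0.0.0/0 clear@0
  - 169.80.0.0/12 clear@12
  ? 84.242.160.66  path d0:-→d1:-→d2:-→d3:-→d4:-→d5:-→d6:-→d7:-→d8:-→d9:-→d10:-→d11:-→d12:H2→d13:-→d14:-→d15:-→d16:-→d17:-→d18:-→d19:-→d20:H4→d21:-→d22:-  best=H4
  ? 84.242.163.126  path d0:-→d1:-→d2:-→d3:-→d4:-→d5:-→d6:-→d7:-→d8:-→d9:-→d10:-→d11:-→d12:H2→d13:-→d14:-→d15:-→d16:-→d17:-→d18:-→d19:-→d20:H4→d21:-→d22:-→d23:-→d24:H0  best=H0
  ? 84.242.160.0  path d0:-→d1:-→d2:-→d3:-→d4:-→d5:-→d6:-→d7:-→d8:-→d9:-→d10:-→d11:-→d12:H2→d13:-→d14:-→d15:-→d16:-→d17:-→d18:-→d19:-→d20:H4→d21:-→d22:-  best=H4
  - 84.242.160.0/20 clear@20
  - 169.93.198.224/28 clear@28
  ? 84.240.2.206  path d0:-→d1:-→d2:-→d3:-→d4:-→d5:-→d6:-→d7:-→d8:-→d9:-→d10:-→d11:-→d12:H2→d13:-→d14:-  best=H2
  add 168.0.0.0/5 -> H4 at depth 5
  ? 169.93.198.11  path d0:-→d1:-→d2:-→d3:-→d4:-→d5:H4→d6:-→d7:-→d8:-→d9:-→d10:H3→d11:-→d12:-→d13:-→d14:-→d15:-→d16:-→d17:-→d18:-→d19:-→d20:-→d21:-→d22:-→d23:-→d24:H5  best=H5
  ? 116.69.176.212  path d0:-→d1:-→d2:-  best=no-route
  ? 9.159.139.12  path d0:-→d1:-  best=no-route
  ? 168.0.0.1  path d0:-→d1:-→d2:-→d3:-→d4:-→d5:H4→d6:-→d7:-  best=H4
  ? 84.242.163.11  path d0:-→d1:-→d2:-→d3:-→d4:-→d5:-→d6:-→d7:-→d8:-→d9:-→d10:-→d11:-→d12:H2→d13:-→d14:-→d15:-→d16:-→d17:-→d18:-→d19:-→d20:-→d21:-→d22:-→d23:-→d24:H0  best=H0
  add 84.242.163.195/32 -> H1 at depth 32
  ? 84.240.125.1  path d0:-→d1:-→d2:-→d3:-→d4:-→d5:-→d6:-→d7:-→d8:-→d9:-→d10:-→d11:-→d12:H2→d13:-→d14:-  best=H2
  ? 84.242.163.195  path d0:-→d1:-→d2:-→d3:-→d4:-→d5:-→d6:-→d7:-→d8:-→d9:-→d10:-→d11:-→d12:H2→d13:-→d14:-→d15:-→d16:-→d17:-→d18:-→d19:-→d20:-→d21:-→d22:-→d23:-→d24:H0→d25:-→d26:-→d27:-→d28:-→d29:-→d30:-→d31:-→d32:H1  best=H1

== LOOKUPS ==
["H1","H5","H5","H2","H3","H5","H1","H4","H0","H4","H2","H5","no-route","no-route","H4","H0","H2","H1"]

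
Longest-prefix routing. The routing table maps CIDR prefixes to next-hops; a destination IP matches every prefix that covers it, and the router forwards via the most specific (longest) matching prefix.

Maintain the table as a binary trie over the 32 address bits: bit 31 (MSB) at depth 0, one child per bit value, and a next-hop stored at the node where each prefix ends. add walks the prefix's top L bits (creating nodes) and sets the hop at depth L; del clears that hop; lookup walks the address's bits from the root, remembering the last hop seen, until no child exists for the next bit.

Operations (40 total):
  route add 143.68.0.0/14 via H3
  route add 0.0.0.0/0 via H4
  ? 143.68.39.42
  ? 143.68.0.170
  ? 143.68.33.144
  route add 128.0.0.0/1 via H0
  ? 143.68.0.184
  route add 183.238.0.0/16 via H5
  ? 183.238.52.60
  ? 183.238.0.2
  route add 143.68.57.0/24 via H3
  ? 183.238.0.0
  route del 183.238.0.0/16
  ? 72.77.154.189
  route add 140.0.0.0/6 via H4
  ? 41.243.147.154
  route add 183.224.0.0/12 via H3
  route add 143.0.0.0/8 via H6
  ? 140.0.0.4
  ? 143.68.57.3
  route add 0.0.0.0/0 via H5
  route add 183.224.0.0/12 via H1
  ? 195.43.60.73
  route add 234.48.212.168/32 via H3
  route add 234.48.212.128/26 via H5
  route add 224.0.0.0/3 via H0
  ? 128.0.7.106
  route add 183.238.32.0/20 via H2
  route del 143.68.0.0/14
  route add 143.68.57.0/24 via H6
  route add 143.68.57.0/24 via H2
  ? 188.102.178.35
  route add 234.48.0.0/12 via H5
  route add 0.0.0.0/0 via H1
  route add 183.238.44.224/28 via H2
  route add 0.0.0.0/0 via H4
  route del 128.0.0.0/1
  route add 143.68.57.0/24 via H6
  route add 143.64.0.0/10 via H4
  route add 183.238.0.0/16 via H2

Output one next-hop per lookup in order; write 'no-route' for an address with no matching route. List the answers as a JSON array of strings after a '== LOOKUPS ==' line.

Apply in order:
  + 143.68.0.0/14 (H3) depth=14
  + 0.0.0.0/0 (H4) depth=0
  lookup 143.68.39.42: bits 10001111010001 walk d0:H4→d1:-→d2:-→d3:-→d4:-→d5:-→d6:-→d7:-→d8:-→d9:-→d10:-→d11:-→d12:-→d13:-→d14:H3 -> H3
  lookup 143.68.0.170: bits 10001111010001 walk d0:H4→d1:-→d2:-→d3:-→d4:-→d5:-→d6:-→d7:-→d8:-→d9:-→d10:-→d11:-→d12:-→d13:-→d14:H3 -> H3
  lookup 143.68.33.144: bits 10001111010001 walk d0:H4→d1:-→d2:-→d3:-→d4:-→d5:-→d6:-→d7:-→d8:-→d9:-→d10:-→d11:-→d12:-→d13:-→d14:H3 -> H3
  + 128.0.0.0/1 (H0) depth=1
  lookup 143.68.0.184: bits 10001111010001 walk d0:H4→d1:H0→d2:-→d3:-→d4:-→d5:-→d6:-→d7:-→d8:-→d9:-→d10:-→d11:-→d12:-→d13:-→d14:H3 -> H3
  + 183.238.0.0/16 (H5) depth=16
  lookup 183.238.52.60: bits 1011011111101110 walk d0:H4→d1:H0→d2:-→d3:-→d4:-→d5:-→d6:-→d7:-→d8:-→d9:-→d10:-→d11:-→d12:-→d13:-→d14:-→d15:-→d16:H5 -> H5
  lookup 183.238.0.2: bits 1011011111101110 walk d0:H4→d1:H0→d2:-→d3:-→d4:-→d5:-→d6:-→d7:-→d8:-→d9:-→d10:-→d11:-→d12:-→d13:-→d14:-→d15:-→d16:H5 -> H5
  + 143.68.57.0/24 (H3) depth=24
  lookup 183.238.0.0: bits 1011011111101110 walk d0:H4→d1:H0→d2:-→d3:-→d4:-→d5:-→d6:-→d7:-→d8:-→d9:-→d10:-→d11:-→d12:-→d13:-→d14:-→d15:-→d16:H5 -> H5
  - 183.238.0.0/16 clear@16
  lookup 72.77.154.189: bits ε walk d0:H4 -> H4
  + 140.0.0.0/6 (H4) depth=6
  lookup 41.243.147.154: bits ε walk d0:H4 -> H4
  + 183.224.0.0/12 (H3) depth=12
  + 143.0.0.0/8 (H6) depth=8
  lookup 140.0.0.4: bits 100011 walk d0:H4→d1:H0→d2:-→d3:-→d4:-→d5:-→d6:H4 -> H4
  lookup 143.68.57.3: bits 100011110100010000111001 walk d0:H4→d1:H0→d2:-→d3:-→d4:-→d5:-→d6:H4→d7:-→d8:H6→d9:-→d10:-→d11:-→d12:-→d13:-→d14:H3→d15:-→d16:-→d17:-→d18:-→d19:-→d20:-→d21:-→d22:-→d23:-→d24:H3 -> H3
  + 0.0.0.0/0 (H5) depth=0
  + 183.224.0.0/12 (H1) depth=12
  lookup 195.43.60.73: bits 1 walk d0:H5→d1:H0 -> H0
  + 234.48.212.168/32 (H3) depth=32
  + 234.48.212.128/26 (H5) depth=26
  + 224.0.0.0/3 (H0) depth=3
  lookup 128.0.7.106: bits 1000 walk d0:H5→d1:H0→d2:-→d3:-→d4:- -> H0
  + 183.238.32.0/20 (H2) depth=20
  - 143.68.0.0/14 clear@14
  + 143.68.57.0/24 (H6) depth=24
  + 143.68.57.0/24 (H2) depth=24
  lookup 188.102.178.35: bits 1011 walk d0:H5→d1:H0→d2:-→d3:-→d4:- -> H0
  + 234.48.0.0/12 (H5) depth=12
  + 0.0.0.0/0 (H1) depth=0
  + 183.238.44.224/28 (H2) depth=28
  + 0.0.0.0/0 (H4) depth=0
  - 128.0.0.0/1 clear@1
  + 143.68.57.0/24 (H6) depth=24
  + 143.64.0.0/10 (H4) depth=10
  + 183.238.0.0/16 (H2) depth=16

== LOOKUPS ==
["H3","H3","H3","H3","H5","H5","H5","H4","H4","H4","H3","H0","H0","H0"]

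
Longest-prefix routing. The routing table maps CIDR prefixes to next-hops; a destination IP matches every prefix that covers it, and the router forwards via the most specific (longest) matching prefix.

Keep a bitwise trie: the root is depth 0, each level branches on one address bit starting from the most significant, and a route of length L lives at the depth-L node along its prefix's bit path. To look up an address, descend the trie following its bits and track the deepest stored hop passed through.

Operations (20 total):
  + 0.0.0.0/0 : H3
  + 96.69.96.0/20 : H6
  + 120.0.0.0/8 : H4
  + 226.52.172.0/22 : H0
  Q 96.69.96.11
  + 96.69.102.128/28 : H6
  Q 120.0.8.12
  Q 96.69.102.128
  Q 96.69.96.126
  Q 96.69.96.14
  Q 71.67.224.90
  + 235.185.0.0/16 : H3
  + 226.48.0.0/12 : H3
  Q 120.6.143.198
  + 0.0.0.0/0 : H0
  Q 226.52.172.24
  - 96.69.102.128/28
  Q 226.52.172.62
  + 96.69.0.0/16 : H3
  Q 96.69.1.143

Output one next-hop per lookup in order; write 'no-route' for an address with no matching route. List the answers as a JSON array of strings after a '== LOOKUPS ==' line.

Process each operation:
  + 0.0.0.0/0 (H3) depth=0
  + 96.69.96.0/20 (H6) depth=20
  + 120.0.0.0/8 (H4) depth=8
  + 226.52.172.0/22 (H0) depth=22
  ? 96.69.96.11  path d0:H3→d1:-→d2:-→d3:-→d4:-→d5:-→d6:-→d7:-→d8:-→d9:-→d10:-→d11:-→d12:-→d13:-→d14:-→d15:-→d16:-→d17:-→d18:-→d19:-→d20:H6  best=H6
  + 96.69.102.128/28 (H6) depth=28
  ? 120.0.8.12  path d0:H3→d1:-→d2:-→d3:-→d4:-→d5:-→d6:-→d7:-→d8:H4  best=H4
  ? 96.69.102.128  path d0:H3→d1:-→d2:-→d3:-→d4:-→d5:-→d6:-→d7:-→d8:-→d9:-→d10:-→d11:-→d12:-→d13:-→d14:-→d15:-→d16:-→d17:-→d18:-→d19:-→d20:H6→d21:-→d22:-→d23:-→d24:-→d25:-→d26:-→d27:-→d28:H6  best=H6
  ? 96.69.96.126  path d0:H3→d1:-→d2:-→d3:-→d4:-→d5:-→d6:-→d7:-→d8:-→d9:-→d10:-→d11:-→d12:-→d13:-→d14:-→d15:-→d16:-→d17:-→d18:-→d19:-→d20:H6→d21:-  best=H6
  ? 96.69.96.14  path d0:H3→d1:-→d2:-→d3:-→d4:-→d5:-→d6:-→d7:-→d8:-→d9:-→d10:-→d11:-→d12:-→d13:-→d14:-→d15:-→d16:-→d17:-→d18:-→d19:-→d20:H6→d21:-  best=H6
  ? 71.67.224.90  path d0:H3→d1:-→d2:-  best=H3
  + 235.185.0.0/16 (H3) depth=16
  + 226.48.0.0/12 (H3) depth=12
  ? 120.6.143.198  path d0:H3→d1:-→d2:-→d3:-→d4:-→d5:-→d6:-→d7:-→d8:H4  best=H4
  + 0.0.0.0/0 (H0) depth=0
  ? 226.52.172.24  path d0:H0→d1:-→d2:-→d3:-→d4:-→d5:-→d6:-→d7:-→d8:-→d9:-→d10:-→d11:-→d12:H3→d13:-→d14:-→d15:-→d16:-→d17:-→d18:-→d19:-→d20:-→d21:-→d22:H0  best=H0
  - 96.69.102.128/28 clear@28
  ? 226.52.172.62  path d0:H0→d1:-→d2:-→d3:-→d4:-→d5:-→d6:-→d7:-→d8:-→d9:-→d10:-→d11:-→d12:H3→d13:-→d14:-→d15:-→d16:-→d17:-→d18:-→d19:-→d20:-→d21:-→d22:H0  best=H0
  + 96.69.0.0/16 (H3) depth=16
  ? 96.69.1.143  path d0:H0→d1:-→d2:-→d3:-→d4:-→d5:-→d6:-→d7:-→d8:-→d9:-→d10:-→d11:-→d12:-→d13:-→d14:-→d15:-→d16:H3→d17:-  best=H3

== LOOKUPS ==
["H6","H4","H6","H6","H6","H3","H4","H0","H0","H3"]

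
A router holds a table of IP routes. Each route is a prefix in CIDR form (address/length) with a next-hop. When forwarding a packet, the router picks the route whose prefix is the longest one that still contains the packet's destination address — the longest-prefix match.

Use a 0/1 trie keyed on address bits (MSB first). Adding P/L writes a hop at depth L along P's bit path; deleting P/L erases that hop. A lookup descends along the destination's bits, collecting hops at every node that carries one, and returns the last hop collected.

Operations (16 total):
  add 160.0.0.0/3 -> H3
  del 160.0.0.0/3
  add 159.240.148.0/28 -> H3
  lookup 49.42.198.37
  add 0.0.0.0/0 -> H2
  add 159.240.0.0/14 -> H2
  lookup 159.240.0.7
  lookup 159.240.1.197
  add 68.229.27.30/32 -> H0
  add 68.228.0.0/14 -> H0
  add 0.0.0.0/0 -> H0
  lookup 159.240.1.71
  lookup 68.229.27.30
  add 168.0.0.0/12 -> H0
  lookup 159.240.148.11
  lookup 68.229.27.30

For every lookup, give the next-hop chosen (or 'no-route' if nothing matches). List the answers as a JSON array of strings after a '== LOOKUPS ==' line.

Apply in order:
  add 160.0.0.0/3 -> H3 at depth 3
  - 160.0.0.0/3 clear@3
  add 159.240.148.0/28 -> H3 at depth 28
  Q 49.42.198.37: descend ε ; hops seen [∅] ; pick no-route
  add 0.0.0.0/0 -> H2 at depth 0
  add 159.240.0.0/14 -> H2 at depth 14
  Q 159.240.0.7: descend 1001111111110000 ; hops seen [H2,H2] ; pick H2
  Q 159.240.1.197: descend 1001111111110000 ; hops seen [H2,H2] ; pick H2
  add 68.229.27.30/32 -> H0 at depth 32
  add 68.228.0.0/14 -> H0 at depth 14
  add 0.0.0.0/0 -> H0 at depth 0
  Q 159.240.1.71: descend 1001111111110000 ; hops seen [H0,H2] ; pick H2
  Q 68.229.27.30: descend 01000100111001010001101100011110 ; hops seen [H0,H0,H0] ; pick H0
  add 168.0.0.0/12 -> H0 at depth 12
  Q 159.240.148.11: descend 1001111111110000100101000000 ; hops seen [H0,H2,H3] ; pick H3
  Q 68.229.27.30: descend 01000100111001010001101100011110 ; hops seen [H0,H0,H0] ; pick H0

== LOOKUPS ==
["no-route","H2","H2","H2","H0","H3","H0"]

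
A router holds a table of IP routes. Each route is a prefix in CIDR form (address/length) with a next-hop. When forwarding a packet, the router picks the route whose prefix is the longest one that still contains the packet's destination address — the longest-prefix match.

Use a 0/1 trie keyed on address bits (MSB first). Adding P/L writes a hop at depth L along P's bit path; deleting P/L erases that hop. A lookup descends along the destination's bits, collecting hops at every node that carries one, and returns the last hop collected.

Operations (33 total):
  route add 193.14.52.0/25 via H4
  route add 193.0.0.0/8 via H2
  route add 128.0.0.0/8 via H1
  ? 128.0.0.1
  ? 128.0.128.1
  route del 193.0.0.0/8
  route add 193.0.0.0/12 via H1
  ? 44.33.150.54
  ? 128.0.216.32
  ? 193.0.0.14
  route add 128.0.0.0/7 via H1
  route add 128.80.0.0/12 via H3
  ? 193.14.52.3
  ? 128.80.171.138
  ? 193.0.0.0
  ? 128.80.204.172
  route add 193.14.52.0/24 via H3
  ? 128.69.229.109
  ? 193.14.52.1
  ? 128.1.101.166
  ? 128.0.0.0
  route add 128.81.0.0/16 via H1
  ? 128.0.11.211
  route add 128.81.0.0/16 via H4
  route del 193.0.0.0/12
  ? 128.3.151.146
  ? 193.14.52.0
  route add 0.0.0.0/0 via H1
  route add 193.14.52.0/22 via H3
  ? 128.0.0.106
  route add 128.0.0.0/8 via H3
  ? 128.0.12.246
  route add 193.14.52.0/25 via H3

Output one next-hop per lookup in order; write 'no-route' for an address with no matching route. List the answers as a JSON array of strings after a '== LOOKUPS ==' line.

Apply in order:
  add 193.14.52.0/25 -> H4 at depth 25
  add 193.0.0.0/8 -> H2 at depth 8
  add 128.0.0.0/8 -> H1 at depth 8
  lookup 128.0.0.1: bits 10000000 walk d0:-→d1:-→d2:-→d3:-→d4:-→d5:-→d6:-→d7:-→d8:H1 -> H1
  lookup 128.0.128.1: bits 10000000 walk d0:-→d1:-→d2:-→d3:-→d4:-→d5:-→d6:-→d7:-→d8:H1 -> H1
  del 193.0.0.0/8 (clear depth 8)
  add 193.0.0.0/12 -> H1 at depth 12
  lookup 44.33.150.54: bits ε walk d0:- -> no-route
  lookup 128.0.216.32: bits 10000000 walk d0:-→d1:-→d2:-→d3:-→d4:-→d5:-→d6:-→d7:-→d8:H1 -> H1
  lookup 193.0.0.14: bits 110000010000 walk d0:-→d1:-→d2:-→d3:-→d4:-→d5:-→d6:-→d7:-→d8:-→d9:-→d10:-→d11:-→d12:H1 -> H1
  add 128.0.0.0/7 -> H1 at depth 7
  add 128.80.0.0/12 -> H3 at depth 12
  lookup 193.14.52.3: bits 1100000100001110001101000 walk d0:-→d1:-→d2:-→d3:-→d4:-→d5:-→d6:-→d7:-→d8:-→d9:-→d10:-→d11:-→d12:H1→d13:-→d14:-→d15:-→d16:-→d17:-→d18:-→d19:-→d20:-→d21:-→d22:-→d23:-→d24:-→d25:H4 -> H4
  lookup 128.80.171.138: bits 100000000101 walk d0:-→d1:-→d2:-→d3:-→d4:-→d5:-→d6:-→d7:H1→d8:H1→d9:-→d10:-→d11:-→d12:H3 -> H3
  lookup 193.0.0.0: bits 110000010000 walk d0:-→d1:-→d2:-→d3:-→d4:-→d5:-→d6:-→d7:-→d8:-→d9:-→d10:-→d11:-→d12:H1 -> H1
  lookup 128.80.204.172: bits 100000000101 walk d0:-→d1:-→d2:-→d3:-→d4:-→d5:-→d6:-→d7:H1→d8:H1→d9:-→d10:-→d11:-→d12:H3 -> H3
  add 193.14.52.0/24 -> H3 at depth 24
  lookup 128.69.229.109: bits 10000000010 walk d0:-→d1:-→d2:-→d3:-→d4:-→d5:-→d6:-→d7:H1→d8:H1→d9:-→d10:-→d11:- -> H1
  lookup 193.14.52.1: bits 1100000100001110001101000 walk d0:-→d1:-→d2:-→d3:-→d4:-→d5:-→d6:-→d7:-→d8:-→d9:-→d10:-→d11:-→d12:H1→d13:-→d14:-→d15:-→d16:-→d17:-→d18:-→d19:-→d20:-→d21:-→d22:-→d23:-→d24:H3→d25:H4 -> H4
  lookup 128.1.101.166: bits 100000000 walk d0:-→d1:-→d2:-→d3:-→d4:-→d5:-→d6:-→d7:H1→d8:H1→d9:- -> H1
  lookup 128.0.0.0: bits 100000000 walk d0:-→d1:-→d2:-→d3:-→d4:-→d5:-→d6:-→d7:H1→d8:H1→d9:- -> H1
  add 128.81.0.0/16 -> H1 at depth 16
  lookup 128.0.11.211: bits 100000000 walk d0:-→d1:-→d2:-→d3:-→d4:-→d5:-→d6:-→d7:H1→d8:H1→d9:- -> H1
  add 128.81.0.0/16 -> H4 at depth 16
  del 193.0.0.0/12 (clear depth 12)
  lookup 128.3.151.146: bits 100000000 walk d0:-→d1:-→d2:-→d3:-→d4:-→d5:-→d6:-→d7:H1→d8:H1→d9:- -> H1
  lookup 193.14.52.0: bits 1100000100001110001101000 walk d0:-→d1:-→d2:-→d3:-→d4:-→d5:-→d6:-→d7:-→d8:-→d9:-→d10:-→d11:-→d12:-→d13:-→d14:-→d15:-→d16:-→d17:-→d18:-→d19:-→d20:-→d21:-→d22:-→d23:-→d24:H3→d25:H4 -> H4
  add 0.0.0.0/0 -> H1 at depth 0
  add 193.14.52.0/22 -> H3 at depth 22
  lookup 128.0.0.106: bits 100000000 walk d0:H1→d1:-→d2:-→d3:-→d4:-→d5:-→d6:-→d7:H1→d8:H1→d9:- -> H1
  add 128.0.0.0/8 -> H3 at depth 8
  lookup 128.0.12.246: bits 100000000 walk d0:H1→d1:-→d2:-→d3:-→d4:-→d5:-→d6:-→d7:H1→d8:H3→d9:- -> H3
  add 193.14.52.0/25 -> H3 at depth 25

== LOOKUPS ==
["H1","H1","no-route","H1","H1","H4","H3","H1","H3","H1","H4","H1","H1","H1","H1","H4","H1","H3"]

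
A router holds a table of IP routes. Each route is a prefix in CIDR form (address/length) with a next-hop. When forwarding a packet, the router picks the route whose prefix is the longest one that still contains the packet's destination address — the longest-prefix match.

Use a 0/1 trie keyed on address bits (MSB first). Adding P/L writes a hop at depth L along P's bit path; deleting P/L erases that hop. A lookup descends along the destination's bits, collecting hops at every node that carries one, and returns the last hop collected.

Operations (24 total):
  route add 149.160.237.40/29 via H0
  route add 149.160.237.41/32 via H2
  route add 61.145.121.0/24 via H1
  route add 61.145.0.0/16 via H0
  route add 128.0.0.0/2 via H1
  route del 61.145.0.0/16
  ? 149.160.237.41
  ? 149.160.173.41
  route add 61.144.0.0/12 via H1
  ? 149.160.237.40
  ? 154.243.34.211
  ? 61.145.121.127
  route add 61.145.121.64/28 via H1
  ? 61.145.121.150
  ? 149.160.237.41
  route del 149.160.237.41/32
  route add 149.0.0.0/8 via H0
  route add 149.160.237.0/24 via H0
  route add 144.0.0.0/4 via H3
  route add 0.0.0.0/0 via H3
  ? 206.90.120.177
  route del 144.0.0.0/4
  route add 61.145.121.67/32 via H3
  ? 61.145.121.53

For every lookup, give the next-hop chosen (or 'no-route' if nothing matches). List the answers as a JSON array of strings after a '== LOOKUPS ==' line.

Apply in order:
  add 149.160.237.40/29 -> H0 at depth 29
  add 149.160.237.41/32 -> H2 at depth 32
  add 61.145.121.0/24 -> H1 at depth 24
  add 61.145.0.0/16 -> H0 at depth 16
  add 128.0.0.0/2 -> H1 at depth 2
  del 61.145.0.0/16 (clear depth 16)
  lookup 149.160.237.41: bits 10010101101000001110110100101001 walk d0:-→d1:-→d2:H1→d3:-→d4:-→d5:-→d6:-→d7:-→d8:-→d9:-→d10:-→d11:-→d12:-→d13:-→d14:-→d15:-→d16:-→d17:-→d18:-→d19:-→d20:-→d21:-→d22:-→d23:-→d24:-→d25:-→d26:-→d27:-→d28:-→d29:H0→d30:-→d31:-→d32:H2 -> H2
  lookup 149.160.173.41: bits 10010101101000001 walk d0:-→d1:-→d2:H1→d3:-→d4:-→d5:-→d6:-→d7:-→d8:-→d9:-→d10:-→d11:-→d12:-→d13:-→d14:-→d15:-→d16:-→d17:- -> H1
  add 61.144.0.0/12 -> H1 at depth 12
  lookup 149.160.237.40: bits 1001010110100000111011010010100 walk d0:-→d1:-→d2:H1→d3:-→d4:-→d5:-→d6:-→d7:-→d8:-→d9:-→d10:-→d11:-→d12:-→d13:-→d14:-→d15:-→d16:-→d17:-→d18:-→d19:-→d20:-→d21:-→d22:-→d23:-→d24:-→d25:-→d26:-→d27:-→d28:-→d29:H0→d30:-→d31:- -> H0
  lookup 154.243.34.211: bits 1001 walk d0:-→d1:-→d2:H1→d3:-→d4:- -> H1
  lookup 61.145.121.127: bits 001111011001000101111001 walk d0:-→d1:-→d2:-→d3:-→d4:-→d5:-→d6:-→d7:-→d8:-→d9:-→d10:-→d11:-→d12:H1→d13:-→d14:-→d15:-→d16:-→d17:-→d18:-→d19:-→d20:-→d21:-→d22:-→d23:-→d24:H1 -> H1
  add 61.145.121.64/28 -> H1 at depth 28
  lookup 61.145.121.150: bits 001111011001000101111001 walk d0:-→d1:-→d2:-→d3:-→d4:-→d5:-→d6:-→d7:-→d8:-→d9:-→d10:-→d11:-→d12:H1→d13:-→d14:-→d15:-→d16:-→d17:-→d18:-→d19:-→d20:-→d21:-→d22:-→d23:-→d24:H1 -> H1
  lookup 149.160.237.41: bits 10010101101000001110110100101001 walk d0:-→d1:-→d2:H1→d3:-→d4:-→d5:-→d6:-→d7:-→d8:-→d9:-→d10:-→d11:-→d12:-→d13:-→d14:-→d15:-→d16:-→d17:-→d18:-→d19:-→d20:-→d21:-→d22:-→d23:-→d24:-→d25:-→d26:-→d27:-→d28:-→d29:H0→d30:-→d31:-→d32:H2 -> H2
  del 149.160.237.41/32 (clear depth 32)
  add 149.0.0.0/8 -> H0 at depth 8
  add 149.160.237.0/24 -> H0 at depth 24
  add 144.0.0.0/4 -> H3 at depth 4
  add 0.0.0.0/0 -> H3 at depth 0
  lookup 206.90.120.177: bits 1 walk d0:H3→d1:- -> H3
  del 144.0.0.0/4 (clear depth 4)
  add 61.145.121.67/32 -> H3 at depth 32
  lookup 61.145.121.53: bits 0011110110010001011110010 walk d0:H3→d1:-→d2:-→d3:-→d4:-→d5:-→d6:-→d7:-→d8:-→d9:-→d10:-→d11:-→d12:H1→d13:-→d14:-→d15:-→d16:-→d17:-→d18:-→d19:-→d20:-→d21:-→d22:-→d23:-→d24:H1→d25:- -> H1

== LOOKUPS ==
["H2","H1","H0","H1","H1","H1","H2","H3","H1"]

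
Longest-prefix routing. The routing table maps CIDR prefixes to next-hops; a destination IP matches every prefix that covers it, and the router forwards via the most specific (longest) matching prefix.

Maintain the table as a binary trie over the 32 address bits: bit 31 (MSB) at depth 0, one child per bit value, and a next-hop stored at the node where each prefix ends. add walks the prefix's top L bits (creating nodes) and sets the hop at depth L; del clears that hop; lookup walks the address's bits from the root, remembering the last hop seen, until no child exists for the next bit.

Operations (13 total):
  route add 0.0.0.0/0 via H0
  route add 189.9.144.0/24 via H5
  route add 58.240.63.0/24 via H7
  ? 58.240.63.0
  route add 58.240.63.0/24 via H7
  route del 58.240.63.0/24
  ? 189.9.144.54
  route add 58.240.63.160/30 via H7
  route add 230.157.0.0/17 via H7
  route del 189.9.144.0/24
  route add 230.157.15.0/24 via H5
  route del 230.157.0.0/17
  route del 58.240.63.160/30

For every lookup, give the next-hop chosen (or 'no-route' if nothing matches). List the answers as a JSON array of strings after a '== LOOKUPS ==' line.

Apply in order:
  add 0.0.0.0/0 -> H0 at depth 0
  add 189.9.144.0/24 -> H5 at depth 24
  add 58.240.63.0/24 -> H7 at depth 24
  lookup 58.240.63.0: bits 001110101111000000111111 walk d0:H0→d1:-→d2:-→d3:-→d4:-→d5:-→d6:-→d7:-→d8:-→d9:-→d10:-→d11:-→d12:-→d13:-→d14:-→d15:-→d16:-→d17:-→d18:-→d19:-→d20:-→d21:-→d22:-→d23:-→d24:H7 -> H7
  add 58.240.63.0/24 -> H7 at depth 24
  - 58.240.63.0/24 clear@24
  lookup 189.9.144.54: bits 101111010000100110010000 walk d0:H0→d1:-→d2:-→d3:-→d4:-→d5:-→d6:-→d7:-→d8:-→d9:-→d10:-→d11:-→d12:-→d13:-→d14:-→d15:-→d16:-→d17:-→d18:-→d19:-→d20:-→d21:-→d22:-→d23:-→d24:H5 -> H5
  add 58.240.63.160/30 -> H7 at depth 30
  add 230.157.0.0/17 -> H7 at depth 17
  - 189.9.144.0/24 clear@24
  add 230.157.15.0/24 -> H5 at depth 24
  - 230.157.0.0/17 clear@17
  - 58.240.63.160/30 clear@30

== LOOKUPS ==
["H7","H5"]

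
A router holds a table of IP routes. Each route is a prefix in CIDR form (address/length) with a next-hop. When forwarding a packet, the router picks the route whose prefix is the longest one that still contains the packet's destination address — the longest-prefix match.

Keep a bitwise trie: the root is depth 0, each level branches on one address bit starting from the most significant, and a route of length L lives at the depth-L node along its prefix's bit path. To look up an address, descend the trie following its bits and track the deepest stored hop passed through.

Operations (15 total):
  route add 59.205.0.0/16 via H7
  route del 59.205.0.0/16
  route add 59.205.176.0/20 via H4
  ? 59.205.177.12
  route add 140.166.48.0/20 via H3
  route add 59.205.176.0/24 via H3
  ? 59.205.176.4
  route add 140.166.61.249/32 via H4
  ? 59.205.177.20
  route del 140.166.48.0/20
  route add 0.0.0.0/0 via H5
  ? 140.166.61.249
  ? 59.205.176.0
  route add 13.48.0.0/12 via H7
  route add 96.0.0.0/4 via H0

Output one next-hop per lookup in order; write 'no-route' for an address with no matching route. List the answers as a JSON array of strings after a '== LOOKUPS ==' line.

Apply in order:
  add 59.205.0.0/16 -> H7 at depth 16
  del 59.205.0.0/16 (clear depth 16)
  add 59.205.176.0/20 -> H4 at depth 20
  lookup 59.205.177.12: bits 00111011110011011011 walk d0:-→d1:-→d2:-→d3:-→d4:-→d5:-→d6:-→d7:-→d8:-→d9:-→d10:-→d11:-→d12:-→d13:-→d14:-→d15:-→d16:-→d17:-→d18:-→d19:-→d20:H4 -> H4
  add 140.166.48.0/20 -> H3 at depth 20
  add 59.205.176.0/24 -> H3 at depth 24
  lookup 59.205.176.4: bits 001110111100110110110000 walk d0:-→d1:-→d2:-→d3:-→d4:-→d5:-→d6:-→d7:-→d8:-→d9:-→d10:-→d11:-→d12:-→d13:-→d14:-→d15:-→d16:-→d17:-→d18:-→d19:-→d20:H4→d21:-→d22:-→d23:-→d24:H3 -> H3
  add 140.166.61.249/32 -> H4 at depth 32
  lookup 59.205.177.20: bits 00111011110011011011000 walk d0:-→d1:-→d2:-→d3:-→d4:-→d5:-→d6:-→d7:-→d8:-→d9:-→d10:-→d11:-→d12:-→d13:-→d14:-→d15:-→d16:-→d17:-→d18:-→d19:-→d20:H4→d21:-→d22:-→d23:- -> H4
  del 140.166.48.0/20 (clear depth 20)
  add 0.0.0.0/0 -> H5 at depth 0
  lookup 140.166.61.249: bits 10001100101001100011110111111001 walk d0:H5→d1:-→d2:-→d3:-→d4:-→d5:-→d6:-→d7:-→d8:-→d9:-→d10:-→d11:-→d12:-→d13:-→d14:-→d15:-→d16:-→d17:-→d18:-→d19:-→d20:-→d21:-→d22:-→d23:-→d24:-→d25:-→d26:-→d27:-→d28:-→d29:-→d30:-→d31:-→d32:H4 -> H4
  lookup 59.205.176.0: bits 001110111100110110110000 walk d0:H5→d1:-→d2:-→d3:-→d4:-→d5:-→d6:-→d7:-→d8:-→d9:-→d10:-→d11:-→d12:-→d13:-→d14:-→d15:-→d16:-→d17:-→d18:-→d19:-→d20:H4→d21:-→d22:-→d23:-→d24:H3 -> H3
  add 13.48.0.0/12 -> H7 at depth 12
  add 96.0.0.0/4 -> H0 at depth 4

== LOOKUPS ==
["H4","H3","H4","H4","H3"]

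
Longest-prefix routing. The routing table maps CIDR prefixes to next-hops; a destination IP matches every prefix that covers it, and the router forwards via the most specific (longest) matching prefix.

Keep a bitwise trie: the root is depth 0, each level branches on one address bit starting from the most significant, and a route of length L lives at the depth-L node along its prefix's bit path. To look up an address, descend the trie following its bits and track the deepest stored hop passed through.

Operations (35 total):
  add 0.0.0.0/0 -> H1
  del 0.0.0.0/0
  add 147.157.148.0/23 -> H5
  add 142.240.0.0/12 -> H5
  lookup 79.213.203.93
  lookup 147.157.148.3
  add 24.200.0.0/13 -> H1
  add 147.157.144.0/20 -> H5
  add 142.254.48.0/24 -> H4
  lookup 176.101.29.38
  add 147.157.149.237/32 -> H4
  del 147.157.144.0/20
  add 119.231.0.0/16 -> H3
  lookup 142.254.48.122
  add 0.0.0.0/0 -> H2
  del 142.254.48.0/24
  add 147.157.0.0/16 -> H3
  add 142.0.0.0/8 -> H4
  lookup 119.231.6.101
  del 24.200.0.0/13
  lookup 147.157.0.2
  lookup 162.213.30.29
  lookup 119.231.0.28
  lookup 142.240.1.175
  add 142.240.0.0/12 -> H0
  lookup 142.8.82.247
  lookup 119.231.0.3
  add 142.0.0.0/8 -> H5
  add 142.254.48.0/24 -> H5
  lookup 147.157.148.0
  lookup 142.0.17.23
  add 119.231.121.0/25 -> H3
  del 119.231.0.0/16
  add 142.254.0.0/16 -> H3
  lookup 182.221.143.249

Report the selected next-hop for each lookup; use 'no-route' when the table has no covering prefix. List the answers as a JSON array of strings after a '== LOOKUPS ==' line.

Trace:
  add 0.0.0.0/0 -> H1 at depth 0
  - 0.0.0.0/0 clear@0
  add 147.157.148.0/23 -> H5 at depth 23
  add 142.240.0.0/12 -> H5 at depth 12
  lookup 79.213.203.93: bits ε walk d0:- -> no-route
  lookup 147.157.148.3: bits 10010011100111011001010 walk d0:-→d1:-→d2:-→d3:-→d4:-→d5:-→d6:-→d7:-→d8:-→d9:-→d10:-→d11:-→d12:-→d13:-→d14:-→d15:-→d16:-→d17:-→d18:-→d19:-→d20:-→d21:-→d22:-→d23:H5 -> H5
  add 24.200.0.0/13 -> H1 at depth 13
  add 147.157.144.0/20 -> H5 at depth 20
  add 142.254.48.0/24 -> H4 at depth 24
  lookup 176.101.29.38: bits 10 walk d0:-→d1:-→d2:- -> no-route
  add 147.157.149.237/32 -> H4 at depth 32
  - 147.157.144.0/20 clear@20
  add 119.231.0.0/16 -> H3 at depth 16
  lookup 142.254.48.122: bits 100011101111111000110000 walk d0:-→d1:-→d2:-→d3:-→d4:-→d5:-→d6:-→d7:-→d8:-→d9:-→d10:-→d11:-→d12:H5→d13:-→d14:-→d15:-→d16:-→d17:-→d18:-→d19:-→d20:-→d21:-→d22:-→d23:-→d24:H4 -> H4
  add 0.0.0.0/0 -> H2 at depth 0
  - 142.254.48.0/24 clear@24
  add 147.157.0.0/16 -> H3 at depth 16
  add 142.0.0.0/8 -> H4 at depth 8
  lookup 119.231.6.101: bits 0111011111100111 walk d0:H2→d1:-→d2:-→d3:-→d4:-→d5:-→d6:-→d7:-→d8:-→d9:-→d10:-→d11:-→d12:-→d13:-→d14:-→d15:-→d16:H3 -> H3
  - 24.200.0.0/13 clear@13
  lookup 147.157.0.2: bits 1001001110011101 walk d0:H2→d1:-→d2:-→d3:-→d4:-→d5:-→d6:-→d7:-→d8:-→d9:-→d10:-→d11:-→d12:-→d13:-→d14:-→d15:-→d16:H3 -> H3
  lookup 162.213.30.29: bits 10 walk d0:H2→d1:-→d2:- -> H2
  lookup 119.231.0.28: bits 0111011111100111 walk d0:H2→d1:-→d2:-→d3:-→d4:-→d5:-→d6:-→d7:-→d8:-→d9:-→d10:-→d11:-→d12:-→d13:-→d14:-→d15:-→d16:H3 -> H3
  lookup 142.240.1.175: bits 100011101111 walk d0:H2→d1:-→d2:-→d3:-→d4:-→d5:-→d6:-→d7:-→d8:H4→d9:-→d10:-→d11:-→d12:H5 -> H5
  add 142.240.0.0/12 -> H0 at depth 12
  lookup 142.8.82.247: bits 10001110 walk d0:H2→d1:-→d2:-→d3:-→d4:-→d5:-→d6:-→d7:-→d8:H4 -> H4
  lookup 119.231.0.3: bits 0111011111100111 walk d0:H2→d1:-→d2:-→d3:-→d4:-→d5:-→d6:-→d7:-→d8:-→d9:-→d10:-→d11:-→d12:-→d13:-→d14:-→d15:-→d16:H3 -> H3
  add 142.0.0.0/8 -> H5 at depth 8
  add 142.254.48.0/24 -> H5 at depth 24
  lookup 147.157.148.0: bits 10010011100111011001010 walk d0:H2→d1:-→d2:-→d3:-→d4:-→d5:-→d6:-→d7:-→d8:-→d9:-→d10:-→d11:-→d12:-→d13:-→d14:-→d15:-→d16:H3→d17:-→d18:-→d19:-→d20:-→d21:-→d22:-→d23:H5 -> H5
  lookup 142.0.17.23: bits 10001110 walk d0:H2→d1:-→d2:-→d3:-→d4:-→d5:-→d6:-→d7:-→d8:H5 -> H5
  add 119.231.121.0/25 -> H3 at depth 25
  - 119.231.0.0/16 clear@16
  add 142.254.0.0/16 -> H3 at depth 16
  lookup 182.221.143.249: bits 10 walk d0:H2→d1:-→d2:- -> H2

== LOOKUPS ==
["no-route","H5","no-route","H4","H3","H3","H2","H3","H5","H4","H3","H5","H5","H2"]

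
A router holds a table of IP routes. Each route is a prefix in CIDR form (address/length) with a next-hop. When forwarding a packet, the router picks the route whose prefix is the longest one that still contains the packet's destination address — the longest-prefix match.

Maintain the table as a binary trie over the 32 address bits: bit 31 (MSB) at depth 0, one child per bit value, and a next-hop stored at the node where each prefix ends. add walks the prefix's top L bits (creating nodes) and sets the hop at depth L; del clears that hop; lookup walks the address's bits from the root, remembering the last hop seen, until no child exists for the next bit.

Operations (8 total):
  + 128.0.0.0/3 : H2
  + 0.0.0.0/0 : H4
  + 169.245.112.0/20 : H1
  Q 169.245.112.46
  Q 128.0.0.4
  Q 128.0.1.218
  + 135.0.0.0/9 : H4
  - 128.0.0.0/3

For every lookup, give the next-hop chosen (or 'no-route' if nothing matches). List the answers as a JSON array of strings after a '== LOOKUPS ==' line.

Trace:
  + 128.0.0.0/3 (H2) depth=3
  + 0.0.0.0/0 (H4) depth=0
  + 169.245.112.0/20 (H1) depth=20
  lookup 169.245.112.46: bits 10101001111101010111 walk d0:H4→d1:-→d2:-→d3:-→d4:-→d5:-→d6:-→d7:-→d8:-→d9:-→d10:-→d11:-→d12:-→d13:-→d14:-→d15:-→d16:-→d17:-→d18:-→d19:-→d20:H1 -> H1
  lookup 128.0.0.4: bits 100 walk d0:H4→d1:-→d2:-→d3:H2 -> H2
  lookup 128.0.1.218: bits 100 walk d0:H4→d1:-→d2:-→d3:H2 -> H2
  + 135.0.0.0/9 (H4) depth=9
  - 128.0.0.0/3 clear@3

== LOOKUPS ==
["H1","H2","H2"]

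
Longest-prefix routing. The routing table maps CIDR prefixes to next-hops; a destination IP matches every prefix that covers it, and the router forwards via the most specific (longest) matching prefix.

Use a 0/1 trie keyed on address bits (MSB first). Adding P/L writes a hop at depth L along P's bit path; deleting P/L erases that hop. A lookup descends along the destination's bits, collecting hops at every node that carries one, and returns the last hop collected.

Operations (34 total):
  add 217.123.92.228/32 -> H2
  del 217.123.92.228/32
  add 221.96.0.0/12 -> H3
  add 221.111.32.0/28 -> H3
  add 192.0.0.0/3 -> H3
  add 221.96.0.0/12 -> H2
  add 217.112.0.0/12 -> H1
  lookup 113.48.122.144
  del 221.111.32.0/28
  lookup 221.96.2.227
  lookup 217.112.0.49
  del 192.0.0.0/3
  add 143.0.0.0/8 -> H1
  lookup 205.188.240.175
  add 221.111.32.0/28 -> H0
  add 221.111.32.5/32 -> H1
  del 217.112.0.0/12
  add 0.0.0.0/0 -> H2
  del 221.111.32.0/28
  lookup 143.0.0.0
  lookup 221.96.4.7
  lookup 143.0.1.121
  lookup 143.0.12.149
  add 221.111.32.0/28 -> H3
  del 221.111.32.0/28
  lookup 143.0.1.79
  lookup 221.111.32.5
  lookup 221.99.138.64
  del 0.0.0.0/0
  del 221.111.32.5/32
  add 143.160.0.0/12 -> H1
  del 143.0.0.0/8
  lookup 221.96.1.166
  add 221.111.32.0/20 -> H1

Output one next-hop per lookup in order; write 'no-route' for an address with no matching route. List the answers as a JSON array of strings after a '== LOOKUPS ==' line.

Trace:
  add 217.123.92.228/32 -> H2 at depth 32
  - 217.123.92.228/32 clear@32
  add 221.96.0.0/12 -> H3 at depth 12
  add 221.111.32.0/28 -> H3 at depth 28
  add 192.0.0.0/3 -> H3 at depth 3
  add 221.96.0.0/12 -> H2 at depth 12
  add 217.112.0.0/12 -> H1 at depth 12
  Q 113.48.122.144: descend ε ; hops seen [∅] ; pick no-route
  - 221.111.32.0/28 clear@28
  Q 221.96.2.227: descend 110111010110 ; hops seen [H3,H2] ; pick H2
  Q 217.112.0.49: descend 110110010111 ; hops seen [H3,H1] ; pick H1
  - 192.0.0.0/3 clear@3
  add 143.0.0.0/8 -> H1 at depth 8
  Q 205.188.240.175: descend 110 ; hops seen [∅] ; pick no-route
  add 221.111.32.0/28 -> H0 at depth 28
  add 221.111.32.5/32 -> H1 at depth 32
  - 217.112.0.0/12 clear@12
  add 0.0.0.0/0 -> H2 at depth 0
  - 221.111.32.0/28 clear@28
  Q 143.0.0.0: descend 10001111 ; hops seen [H2,H1] ; pick H1
  Q 221.96.4.7: descend 110111010110 ; hops seen [H2,H2] ; pick H2
  Q 143.0.1.121: descend 10001111 ; hops seen [H2,H1] ; pick H1
  Q 143.0.12.149: descend 10001111 ; hops seen [H2,H1] ; pick H1
  add 221.111.32.0/28 -> H3 at depth 28
  - 221.111.32.0/28 clear@28
  Q 143.0.1.79: descend 10001111 ; hops seen [H2,H1] ; pick H1
  Q 221.111.32.5: descend 11011101011011110010000000000101 ; hops seen [H2,H2,H1] ; pick H1
  Q 221.99.138.64: descend 110111010110 ; hops seen [H2,H2] ; pick H2
  - 0.0.0.0/0 clear@0
  - 221.111.32.5/32 clear@32
  add 143.160.0.0/12 -> H1 at depth 12
  - 143.0.0.0/8 clear@8
  Q 221.96.1.166: descend 110111010110 ; hops seen [H2] ; pick H2
  add 221.111.32.0/20 -> H1 at depth 20

== LOOKUPS ==
["no-route","H2","H1","no-route","H1","H2","H1","H1","H1","H1","H2","H2"]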